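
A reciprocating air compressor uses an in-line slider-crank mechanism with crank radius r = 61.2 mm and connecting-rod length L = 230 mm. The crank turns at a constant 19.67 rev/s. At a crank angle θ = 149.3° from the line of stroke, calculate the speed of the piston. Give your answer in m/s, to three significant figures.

2.97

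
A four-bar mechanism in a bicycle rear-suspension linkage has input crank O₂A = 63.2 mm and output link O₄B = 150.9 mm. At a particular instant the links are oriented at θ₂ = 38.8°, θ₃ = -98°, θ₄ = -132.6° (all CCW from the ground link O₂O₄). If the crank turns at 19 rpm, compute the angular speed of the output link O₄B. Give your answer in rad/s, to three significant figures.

ω₂ = 1.99 rad/s (from 19 rpm).
Differentiating the loop-closure r₂e^{iθ₂}+r₃e^{iθ₃}=r₁+r₄e^{iθ₄} gives r₂ω₂e^{iθ₂}+r₃ω₃e^{iθ₃}=r₄ω₄e^{iθ₄}.
Eliminating the other unknown: ω₄ = r₂ω₂ sin(θ₂−θ₃) / [r₄ sin(θ₄−θ₃)].
Numerator sine = +0.68455; denominator sine = -0.56784.
Result = 0.0632·1.99·(+0.68455) / (0.1509·(-0.56784)) = -1.0046 rad/s; magnitude 1.0046 rad/s.

1.00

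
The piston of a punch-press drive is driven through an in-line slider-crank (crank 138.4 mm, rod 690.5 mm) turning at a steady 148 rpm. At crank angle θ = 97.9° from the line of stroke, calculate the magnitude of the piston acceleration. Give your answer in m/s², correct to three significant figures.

ω = 2π·148/60 = 15.5 rad/s
x(θ) = r cosθ + √(L² − r² sin²θ); with ω constant, a = ω²·d²x/dθ².
d²x/dθ² = −r cosθ − r²(cos2θ)/√u − r⁴ sin²2θ/(4u^{3/2}),  u = L² − r² sin²θ = 0.457998 m².
Substituting r = 0.1384 m, L = 0.6905 m, θ = 97.9°: d²x/dθ² = +0.046235 m.
a = ω²·d²x/dθ² = (15.5)²·(+0.046235) = +11.106 m/s²;  |a| = 11.106 m/s².

11.1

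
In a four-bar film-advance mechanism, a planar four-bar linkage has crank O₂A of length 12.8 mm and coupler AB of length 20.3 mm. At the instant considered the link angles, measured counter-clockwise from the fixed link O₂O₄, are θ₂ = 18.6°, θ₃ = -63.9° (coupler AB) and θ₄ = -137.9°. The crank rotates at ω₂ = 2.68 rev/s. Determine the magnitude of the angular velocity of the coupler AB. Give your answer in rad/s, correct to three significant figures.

4.40

ω₂ = 16.84 rad/s (from 2.68 rev/s).
Differentiating the loop-closure r₂e^{iθ₂}+r₃e^{iθ₃}=r₁+r₄e^{iθ₄} gives r₂ω₂e^{iθ₂}+r₃ω₃e^{iθ₃}=r₄ω₄e^{iθ₄}.
Eliminating the other unknown: ω₃ = r₂ω₂ sin(θ₄−θ₂) / [r₃ sin(θ₃−θ₄)].
Numerator sine = -0.39875; denominator sine = +0.96126.
Result = 0.0128·16.84·(-0.39875) / (0.0203·(+0.96126)) = -4.4044 rad/s; magnitude 4.4044 rad/s.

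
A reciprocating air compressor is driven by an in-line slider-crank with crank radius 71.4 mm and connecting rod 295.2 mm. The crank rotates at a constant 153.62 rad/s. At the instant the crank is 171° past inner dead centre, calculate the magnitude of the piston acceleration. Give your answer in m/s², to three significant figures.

1280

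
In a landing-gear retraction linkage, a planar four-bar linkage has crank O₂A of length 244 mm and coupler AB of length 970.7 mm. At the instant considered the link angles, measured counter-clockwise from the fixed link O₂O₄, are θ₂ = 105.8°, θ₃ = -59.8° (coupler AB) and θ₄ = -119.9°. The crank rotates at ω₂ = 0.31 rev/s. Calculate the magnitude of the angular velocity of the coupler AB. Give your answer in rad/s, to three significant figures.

ω₂ = 1.948 rad/s (from 0.31 rev/s).
Differentiating the loop-closure r₂e^{iθ₂}+r₃e^{iθ₃}=r₁+r₄e^{iθ₄} gives r₂ω₂e^{iθ₂}+r₃ω₃e^{iθ₃}=r₄ω₄e^{iθ₄}.
Eliminating the other unknown: ω₃ = r₂ω₂ sin(θ₄−θ₂) / [r₃ sin(θ₃−θ₄)].
Numerator sine = +0.71569; denominator sine = +0.86690.
Result = 0.244·1.948·(+0.71569) / (0.9707·(+0.86690)) = +0.40421 rad/s; magnitude 0.40421 rad/s.

0.404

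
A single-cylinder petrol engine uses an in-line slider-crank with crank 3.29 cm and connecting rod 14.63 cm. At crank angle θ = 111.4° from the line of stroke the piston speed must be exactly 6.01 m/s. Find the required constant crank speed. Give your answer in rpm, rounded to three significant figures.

For an in-line slider-crank, |v_piston| = rω|sinθ|·[1 + r cosθ/√(L² − r² sin²θ)].
With r = 0.0329 m, L = 0.1463 m, θ = 111.4°: the bracketed kinematic factor |dx/dθ| = 0.028061 m.
ω = v/|dx/dθ| = 6.01/0.028061 = 214.17 rad/s.
N = 60ω/(2π) = 2045.2 rpm.

2050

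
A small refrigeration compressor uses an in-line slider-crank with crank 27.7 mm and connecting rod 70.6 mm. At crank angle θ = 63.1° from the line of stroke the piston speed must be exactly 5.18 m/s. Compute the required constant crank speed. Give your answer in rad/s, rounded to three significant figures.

For an in-line slider-crank, |v_piston| = rω|sinθ|·[1 + r cosθ/√(L² − r² sin²θ)].
With r = 0.0277 m, L = 0.0706 m, θ = 63.1°: the bracketed kinematic factor |dx/dθ| = 0.029384 m.
ω = v/|dx/dθ| = 5.18/0.029384 = 176.29 rad/s.

176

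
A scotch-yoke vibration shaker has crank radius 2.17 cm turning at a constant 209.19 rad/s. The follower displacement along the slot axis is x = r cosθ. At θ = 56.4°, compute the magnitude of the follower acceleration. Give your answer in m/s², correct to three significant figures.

526

ω = 209.2 rad/s
x = r cosθ ⇒ ẍ = −rω² cosθ (ω constant).
|a| = rω²|cosθ| = 0.0217·(209.2)²·|cos 56.4°| = 525.5 m/s².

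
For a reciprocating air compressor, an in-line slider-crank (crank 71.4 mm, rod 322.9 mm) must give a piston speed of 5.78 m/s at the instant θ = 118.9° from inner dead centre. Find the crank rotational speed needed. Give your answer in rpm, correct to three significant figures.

For an in-line slider-crank, |v_piston| = rω|sinθ|·[1 + r cosθ/√(L² − r² sin²θ)].
With r = 0.0714 m, L = 0.3229 m, θ = 118.9°: the bracketed kinematic factor |dx/dθ| = 0.0557 m.
ω = v/|dx/dθ| = 5.78/0.0557 = 103.77 rad/s.
N = 60ω/(2π) = 990.94 rpm.

991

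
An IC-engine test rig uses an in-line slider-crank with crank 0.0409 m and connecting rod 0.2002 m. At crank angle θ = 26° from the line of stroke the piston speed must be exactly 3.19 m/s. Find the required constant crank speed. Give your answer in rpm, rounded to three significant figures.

1430

For an in-line slider-crank, |v_piston| = rω|sinθ|·[1 + r cosθ/√(L² − r² sin²θ)].
With r = 0.0409 m, L = 0.2002 m, θ = 26°: the bracketed kinematic factor |dx/dθ| = 0.021235 m.
ω = v/|dx/dθ| = 3.19/0.021235 = 150.22 rad/s.
N = 60ω/(2π) = 1434.5 rpm.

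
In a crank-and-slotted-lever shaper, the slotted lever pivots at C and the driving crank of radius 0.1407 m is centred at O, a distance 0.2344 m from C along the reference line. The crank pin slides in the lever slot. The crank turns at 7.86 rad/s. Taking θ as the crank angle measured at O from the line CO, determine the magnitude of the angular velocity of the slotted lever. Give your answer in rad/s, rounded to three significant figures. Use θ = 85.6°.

ω = 7.86 rad/s
Crank pin A relative to C: A = (d + r cosθ, r sinθ); lever angle φ = atan2(r sinθ, d + r cosθ).
Differentiating tanφ: φ̇ = rω(d cosθ + r)/(d² + r² + 2dr cosθ).
d² + r² + 2dr cosθ = |CA|² = 0.0798002 m²;  d cosθ + r = +0.15868 m.
|ω_lever| = |0.1407·7.86·+0.15868| / 0.0798002 = 2.1991 rad/s.

2.20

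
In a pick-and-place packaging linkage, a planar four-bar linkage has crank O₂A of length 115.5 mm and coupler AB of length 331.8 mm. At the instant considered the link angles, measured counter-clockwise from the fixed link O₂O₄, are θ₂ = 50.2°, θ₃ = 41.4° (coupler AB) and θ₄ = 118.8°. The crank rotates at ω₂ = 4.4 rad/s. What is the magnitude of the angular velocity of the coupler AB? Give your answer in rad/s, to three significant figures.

1.46

ω₂ = 4.4 rad/s
Differentiating the loop-closure r₂e^{iθ₂}+r₃e^{iθ₃}=r₁+r₄e^{iθ₄} gives r₂ω₂e^{iθ₂}+r₃ω₃e^{iθ₃}=r₄ω₄e^{iθ₄}.
Eliminating the other unknown: ω₃ = r₂ω₂ sin(θ₄−θ₂) / [r₃ sin(θ₃−θ₄)].
Numerator sine = +0.93106; denominator sine = -0.97592.
Result = 0.1155·4.4·(+0.93106) / (0.3318·(-0.97592)) = -1.4612 rad/s; magnitude 1.4612 rad/s.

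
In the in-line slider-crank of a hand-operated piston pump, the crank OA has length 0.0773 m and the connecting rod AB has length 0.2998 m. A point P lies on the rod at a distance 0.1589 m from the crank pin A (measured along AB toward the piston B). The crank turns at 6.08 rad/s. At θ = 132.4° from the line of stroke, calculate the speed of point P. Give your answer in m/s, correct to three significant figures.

0.348

ω = 6.08 rad/s.  Crank-pin speed |V_A| = rω = 0.46998 m/s, perpendicular to OA.
Rod angle: sinφ = −(r/L) sinθ ⇒ φ = -10.976°; ω_rod = −rω cosθ/√(L²−r²sin²θ) = +1.0768 rad/s.
V_P = V_A + ω_rod × AP, with AP = 0.1589 m along the rod.
Components: V_Px = −rω sinθ − a·ω_rod·sinφ = -0.31448 m/s;  V_Py = rω cosθ + a·ω_rod·cosφ = -0.14894 m/s.
|V_P| = √(V_Px² + V_Py²) = 0.34797 m/s.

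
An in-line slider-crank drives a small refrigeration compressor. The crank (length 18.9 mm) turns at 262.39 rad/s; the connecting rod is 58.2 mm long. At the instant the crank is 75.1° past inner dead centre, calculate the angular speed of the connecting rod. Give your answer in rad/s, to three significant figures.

ω = 262.4 rad/s
The rod makes angle φ with the slider axis where L sinφ = r sinθ; differentiating, L cosφ·φ̇ = r ω cosθ.
L cosφ = √(L² − r² sin²θ) = 0.05526 m.
|ω_rod| = r ω |cosθ| / √(L² − r² sin²θ) = 0.0189·262.4·0.25713/0.05526 = 23.076 rad/s.

23.1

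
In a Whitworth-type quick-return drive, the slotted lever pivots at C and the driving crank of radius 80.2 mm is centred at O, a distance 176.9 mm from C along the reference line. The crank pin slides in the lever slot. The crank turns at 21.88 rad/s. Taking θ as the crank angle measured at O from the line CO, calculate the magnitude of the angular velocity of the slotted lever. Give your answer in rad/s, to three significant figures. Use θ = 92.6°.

ω = 21.88 rad/s
Crank pin A relative to C: A = (d + r cosθ, r sinθ); lever angle φ = atan2(r sinθ, d + r cosθ).
Differentiating tanφ: φ̇ = rω(d cosθ + r)/(d² + r² + 2dr cosθ).
d² + r² + 2dr cosθ = |CA|² = 0.0364385 m²;  d cosθ + r = +0.072175 m.
|ω_lever| = |0.0802·21.88·+0.072175| / 0.0364385 = 3.4758 rad/s.

3.48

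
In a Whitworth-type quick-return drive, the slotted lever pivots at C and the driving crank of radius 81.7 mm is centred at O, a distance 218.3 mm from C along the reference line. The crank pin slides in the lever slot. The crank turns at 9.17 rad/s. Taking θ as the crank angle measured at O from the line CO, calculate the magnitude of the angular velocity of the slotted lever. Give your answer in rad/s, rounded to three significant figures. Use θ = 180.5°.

5.48

ω = 9.17 rad/s
Crank pin A relative to C: A = (d + r cosθ, r sinθ); lever angle φ = atan2(r sinθ, d + r cosθ).
Differentiating tanφ: φ̇ = rω(d cosθ + r)/(d² + r² + 2dr cosθ).
d² + r² + 2dr cosθ = |CA|² = 0.0186609 m²;  d cosθ + r = -0.13659 m.
|ω_lever| = |0.0817·9.17·-0.13659| / 0.0186609 = 5.4838 rad/s.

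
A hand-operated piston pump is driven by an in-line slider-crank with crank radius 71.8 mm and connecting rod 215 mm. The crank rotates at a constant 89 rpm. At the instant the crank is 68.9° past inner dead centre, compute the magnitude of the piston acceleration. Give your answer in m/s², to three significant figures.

ω = 2π·89/60 = 9.32 rad/s
x(θ) = r cosθ + √(L² − r² sin²θ); with ω constant, a = ω²·d²x/dθ².
d²x/dθ² = −r cosθ − r²(cos2θ)/√u − r⁴ sin²2θ/(4u^{3/2}),  u = L² − r² sin²θ = 0.0417379 m².
Substituting r = 0.0718 m, L = 0.215 m, θ = 68.9°: d²x/dθ² = -0.007506 m.
a = ω²·d²x/dθ² = (9.32)²·(-0.007506) = -0.652 m/s²;  |a| = 0.652 m/s².

0.652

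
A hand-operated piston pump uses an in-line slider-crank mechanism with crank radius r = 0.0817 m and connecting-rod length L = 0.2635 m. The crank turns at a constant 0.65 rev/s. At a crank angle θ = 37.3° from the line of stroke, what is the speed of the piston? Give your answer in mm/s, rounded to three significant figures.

ω = 2π·0.65 = 4.084 rad/s
For an in-line slider-crank, x = r cosθ + √(L² − r² sin²θ), so v = −rω sinθ·[1 + r cosθ/√(L² − r² sin²θ)].
With r = 0.0817 m, L = 0.2635 m, θ = 37.3°: √(L² − r² sin²θ) = 0.25881 m.
v = −0.0817·4.084·0.60599·[1 + 0.0817·0.79547/0.25881] = -0.25297 m/s.
|v| = 0.25297 m/s = 252.97 mm/s.

253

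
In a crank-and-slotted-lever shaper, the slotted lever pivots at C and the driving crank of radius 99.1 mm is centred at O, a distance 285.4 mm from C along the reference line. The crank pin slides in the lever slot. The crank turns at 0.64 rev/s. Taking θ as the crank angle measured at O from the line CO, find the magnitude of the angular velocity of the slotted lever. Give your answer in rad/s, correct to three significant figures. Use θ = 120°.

0.276

ω = 4.021 rad/s (from 0.64 rev/s).
Crank pin A relative to C: A = (d + r cosθ, r sinθ); lever angle φ = atan2(r sinθ, d + r cosθ).
Differentiating tanφ: φ̇ = rω(d cosθ + r)/(d² + r² + 2dr cosθ).
d² + r² + 2dr cosθ = |CA|² = 0.0629908 m²;  d cosθ + r = -0.0436 m.
|ω_lever| = |0.0991·4.021·-0.0436| / 0.0629908 = 0.27583 rad/s.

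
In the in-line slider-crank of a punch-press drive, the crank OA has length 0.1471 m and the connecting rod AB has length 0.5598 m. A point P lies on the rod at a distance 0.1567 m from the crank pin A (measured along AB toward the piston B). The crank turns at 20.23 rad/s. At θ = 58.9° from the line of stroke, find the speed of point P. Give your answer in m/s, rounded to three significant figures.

ω = 20.23 rad/s.  Crank-pin speed |V_A| = rω = 2.9758 m/s, perpendicular to OA.
Rod angle: sinφ = −(r/L) sinθ ⇒ φ = -13.003°; ω_rod = −rω cosθ/√(L²−r²sin²θ) = -2.8181 rad/s.
V_P = V_A + ω_rod × AP, with AP = 0.1567 m along the rod.
Components: V_Px = −rω sinθ − a·ω_rod·sinφ = -2.6475 m/s;  V_Py = rω cosθ + a·ω_rod·cosφ = +1.1068 m/s.
|V_P| = √(V_Px² + V_Py²) = 2.8695 m/s.

2.87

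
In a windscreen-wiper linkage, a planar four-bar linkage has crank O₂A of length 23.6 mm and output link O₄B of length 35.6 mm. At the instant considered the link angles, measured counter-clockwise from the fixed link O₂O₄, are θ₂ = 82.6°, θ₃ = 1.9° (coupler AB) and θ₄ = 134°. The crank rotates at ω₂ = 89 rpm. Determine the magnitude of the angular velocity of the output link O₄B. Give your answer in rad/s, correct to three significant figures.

8.22

ω₂ = 9.32 rad/s (from 89 rpm).
Differentiating the loop-closure r₂e^{iθ₂}+r₃e^{iθ₃}=r₁+r₄e^{iθ₄} gives r₂ω₂e^{iθ₂}+r₃ω₃e^{iθ₃}=r₄ω₄e^{iθ₄}.
Eliminating the other unknown: ω₄ = r₂ω₂ sin(θ₂−θ₃) / [r₄ sin(θ₄−θ₃)].
Numerator sine = +0.98686; denominator sine = +0.74198.
Result = 0.0236·9.32·(+0.98686) / (0.0356·(+0.74198)) = +8.2176 rad/s; magnitude 8.2176 rad/s.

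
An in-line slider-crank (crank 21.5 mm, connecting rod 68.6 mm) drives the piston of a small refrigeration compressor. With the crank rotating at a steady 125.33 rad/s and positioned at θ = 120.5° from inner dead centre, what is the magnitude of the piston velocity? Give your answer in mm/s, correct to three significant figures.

1940

ω = 125.3 rad/s
For an in-line slider-crank, x = r cosθ + √(L² − r² sin²θ), so v = −rω sinθ·[1 + r cosθ/√(L² − r² sin²θ)].
With r = 0.0215 m, L = 0.0686 m, θ = 120.5°: √(L² − r² sin²θ) = 0.066051 m.
v = −0.0215·125.3·0.86163·[1 + 0.0215·-0.50754/0.066051] = -1.9382 m/s.
|v| = 1.9382 m/s = 1938.2 mm/s.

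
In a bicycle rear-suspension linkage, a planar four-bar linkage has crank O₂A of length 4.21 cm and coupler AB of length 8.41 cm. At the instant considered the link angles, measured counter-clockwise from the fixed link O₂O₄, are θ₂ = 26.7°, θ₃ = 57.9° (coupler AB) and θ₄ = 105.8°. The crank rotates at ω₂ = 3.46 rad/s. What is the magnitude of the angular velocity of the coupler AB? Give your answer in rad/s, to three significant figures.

2.29

ω₂ = 3.46 rad/s
Differentiating the loop-closure r₂e^{iθ₂}+r₃e^{iθ₃}=r₁+r₄e^{iθ₄} gives r₂ω₂e^{iθ₂}+r₃ω₃e^{iθ₃}=r₄ω₄e^{iθ₄}.
Eliminating the other unknown: ω₃ = r₂ω₂ sin(θ₄−θ₂) / [r₃ sin(θ₃−θ₄)].
Numerator sine = +0.98196; denominator sine = -0.74198.
Result = 0.0421·3.46·(+0.98196) / (0.0841·(-0.74198)) = -2.2923 rad/s; magnitude 2.2923 rad/s.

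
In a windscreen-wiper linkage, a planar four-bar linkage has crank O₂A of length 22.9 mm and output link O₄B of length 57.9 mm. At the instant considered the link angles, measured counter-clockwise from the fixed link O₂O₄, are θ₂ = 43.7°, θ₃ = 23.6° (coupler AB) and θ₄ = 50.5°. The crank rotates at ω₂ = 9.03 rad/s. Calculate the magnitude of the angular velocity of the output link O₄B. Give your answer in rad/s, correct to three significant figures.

2.71

ω₂ = 9.03 rad/s
Differentiating the loop-closure r₂e^{iθ₂}+r₃e^{iθ₃}=r₁+r₄e^{iθ₄} gives r₂ω₂e^{iθ₂}+r₃ω₃e^{iθ₃}=r₄ω₄e^{iθ₄}.
Eliminating the other unknown: ω₄ = r₂ω₂ sin(θ₂−θ₃) / [r₄ sin(θ₄−θ₃)].
Numerator sine = +0.34366; denominator sine = +0.45243.
Result = 0.0229·9.03·(+0.34366) / (0.0579·(+0.45243)) = +2.7128 rad/s; magnitude 2.7128 rad/s.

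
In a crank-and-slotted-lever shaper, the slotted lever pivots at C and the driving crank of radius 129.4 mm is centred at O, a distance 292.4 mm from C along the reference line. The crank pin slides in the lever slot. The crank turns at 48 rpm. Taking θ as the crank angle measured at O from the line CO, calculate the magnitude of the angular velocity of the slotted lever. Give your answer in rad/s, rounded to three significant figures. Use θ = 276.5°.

0.954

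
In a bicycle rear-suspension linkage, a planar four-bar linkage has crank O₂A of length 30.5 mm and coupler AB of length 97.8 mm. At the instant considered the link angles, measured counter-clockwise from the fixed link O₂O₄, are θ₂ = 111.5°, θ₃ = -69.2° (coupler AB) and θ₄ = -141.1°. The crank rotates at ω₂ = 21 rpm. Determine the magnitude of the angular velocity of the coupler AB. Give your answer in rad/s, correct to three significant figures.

ω₂ = 2.199 rad/s (from 21 rpm).
Differentiating the loop-closure r₂e^{iθ₂}+r₃e^{iθ₃}=r₁+r₄e^{iθ₄} gives r₂ω₂e^{iθ₂}+r₃ω₃e^{iθ₃}=r₄ω₄e^{iθ₄}.
Eliminating the other unknown: ω₃ = r₂ω₂ sin(θ₄−θ₂) / [r₃ sin(θ₃−θ₄)].
Numerator sine = +0.95424; denominator sine = +0.95052.
Result = 0.0305·2.199·(+0.95424) / (0.0978·(+0.95052)) = +0.68851 rad/s; magnitude 0.68851 rad/s.

0.689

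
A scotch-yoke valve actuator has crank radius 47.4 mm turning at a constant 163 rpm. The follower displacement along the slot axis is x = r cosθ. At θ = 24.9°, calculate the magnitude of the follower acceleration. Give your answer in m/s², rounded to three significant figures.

ω = 17.07 rad/s (from 163 rpm).
x = r cosθ ⇒ ẍ = −rω² cosθ (ω constant).
|a| = rω²|cosθ| = 0.0474·(17.07)²·|cos 24.9°| = 12.527 m/s².

12.5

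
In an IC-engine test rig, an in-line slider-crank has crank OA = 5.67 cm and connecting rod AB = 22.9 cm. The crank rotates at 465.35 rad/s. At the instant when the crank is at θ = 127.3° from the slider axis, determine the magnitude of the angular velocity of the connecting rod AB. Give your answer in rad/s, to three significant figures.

71.2

ω = 465.4 rad/s
The rod makes angle φ with the slider axis where L sinφ = r sinθ; differentiating, L cosφ·φ̇ = r ω cosθ.
L cosφ = √(L² − r² sin²θ) = 0.22451 m.
|ω_rod| = r ω |cosθ| / √(L² − r² sin²θ) = 0.0567·465.4·0.60599/0.22451 = 71.217 rad/s.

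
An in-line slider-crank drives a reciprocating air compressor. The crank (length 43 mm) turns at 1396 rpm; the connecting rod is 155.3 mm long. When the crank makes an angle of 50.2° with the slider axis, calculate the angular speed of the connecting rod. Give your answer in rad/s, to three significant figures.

ω = 146.2 rad/s (converted from 1396 rpm).
The rod makes angle φ with the slider axis where L sinφ = r sinθ; differentiating, L cosφ·φ̇ = r ω cosθ.
L cosφ = √(L² − r² sin²θ) = 0.15175 m.
|ω_rod| = r ω |cosθ| / √(L² − r² sin²θ) = 0.043·146.2·0.64011/0.15175 = 26.517 rad/s.

26.5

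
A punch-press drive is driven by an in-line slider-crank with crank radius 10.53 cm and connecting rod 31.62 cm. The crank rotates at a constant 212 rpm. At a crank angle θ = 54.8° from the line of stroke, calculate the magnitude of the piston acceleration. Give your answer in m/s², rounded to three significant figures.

ω = 2π·212/60 = 22.2 rad/s
x(θ) = r cosθ + √(L² − r² sin²θ); with ω constant, a = ω²·d²x/dθ².
d²x/dθ² = −r cosθ − r²(cos2θ)/√u − r⁴ sin²2θ/(4u^{3/2}),  u = L² − r² sin²θ = 0.0925786 m².
Substituting r = 0.1053 m, L = 0.3162 m, θ = 54.8°: d²x/dθ² = -0.049442 m.
a = ω²·d²x/dθ² = (22.2)²·(-0.049442) = -24.368 m/s²;  |a| = 24.368 m/s².

24.4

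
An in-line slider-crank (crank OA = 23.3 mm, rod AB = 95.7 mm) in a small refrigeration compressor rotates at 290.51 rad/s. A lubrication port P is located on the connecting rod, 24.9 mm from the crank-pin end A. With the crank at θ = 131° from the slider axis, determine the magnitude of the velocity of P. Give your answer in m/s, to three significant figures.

ω = 290.5 rad/s.  Crank-pin speed |V_A| = rω = 6.7689 m/s, perpendicular to OA.
Rod angle: sinφ = −(r/L) sinθ ⇒ φ = -10.588°; ω_rod = −rω cosθ/√(L²−r²sin²θ) = +47.207 rad/s.
V_P = V_A + ω_rod × AP, with AP = 0.0249 m along the rod.
Components: V_Px = −rω sinθ − a·ω_rod·sinφ = -4.8926 m/s;  V_Py = rω cosθ + a·ω_rod·cosφ = -3.2853 m/s.
|V_P| = √(V_Px² + V_Py²) = 5.8933 m/s.

5.89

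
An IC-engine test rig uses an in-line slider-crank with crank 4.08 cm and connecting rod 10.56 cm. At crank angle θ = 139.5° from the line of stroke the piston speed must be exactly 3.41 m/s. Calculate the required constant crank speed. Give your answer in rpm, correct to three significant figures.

1760

For an in-line slider-crank, |v_piston| = rω|sinθ|·[1 + r cosθ/√(L² − r² sin²θ)].
With r = 0.0408 m, L = 0.1056 m, θ = 139.5°: the bracketed kinematic factor |dx/dθ| = 0.018455 m.
ω = v/|dx/dθ| = 3.41/0.018455 = 184.77 rad/s.
N = 60ω/(2π) = 1764.4 rpm.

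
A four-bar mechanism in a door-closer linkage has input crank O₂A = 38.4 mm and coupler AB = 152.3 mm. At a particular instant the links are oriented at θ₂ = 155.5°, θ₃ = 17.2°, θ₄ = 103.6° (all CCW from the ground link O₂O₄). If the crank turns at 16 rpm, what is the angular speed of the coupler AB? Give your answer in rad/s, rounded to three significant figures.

ω₂ = 1.676 rad/s (from 16 rpm).
Differentiating the loop-closure r₂e^{iθ₂}+r₃e^{iθ₃}=r₁+r₄e^{iθ₄} gives r₂ω₂e^{iθ₂}+r₃ω₃e^{iθ₃}=r₄ω₄e^{iθ₄}.
Eliminating the other unknown: ω₃ = r₂ω₂ sin(θ₄−θ₂) / [r₃ sin(θ₃−θ₄)].
Numerator sine = -0.78694; denominator sine = -0.99803.
Result = 0.0384·1.676·(-0.78694) / (0.1523·(-0.99803)) = +0.3331 rad/s; magnitude 0.3331 rad/s.

0.333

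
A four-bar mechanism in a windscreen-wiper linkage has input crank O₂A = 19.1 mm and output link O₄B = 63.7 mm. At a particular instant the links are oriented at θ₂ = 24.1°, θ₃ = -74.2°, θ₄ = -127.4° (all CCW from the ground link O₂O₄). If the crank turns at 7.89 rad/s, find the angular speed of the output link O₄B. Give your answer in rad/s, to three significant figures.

ω₂ = 7.89 rad/s
Differentiating the loop-closure r₂e^{iθ₂}+r₃e^{iθ₃}=r₁+r₄e^{iθ₄} gives r₂ω₂e^{iθ₂}+r₃ω₃e^{iθ₃}=r₄ω₄e^{iθ₄}.
Eliminating the other unknown: ω₄ = r₂ω₂ sin(θ₂−θ₃) / [r₄ sin(θ₄−θ₃)].
Numerator sine = +0.98953; denominator sine = -0.80073.
Result = 0.0191·7.89·(+0.98953) / (0.0637·(-0.80073)) = -2.9236 rad/s; magnitude 2.9236 rad/s.

2.92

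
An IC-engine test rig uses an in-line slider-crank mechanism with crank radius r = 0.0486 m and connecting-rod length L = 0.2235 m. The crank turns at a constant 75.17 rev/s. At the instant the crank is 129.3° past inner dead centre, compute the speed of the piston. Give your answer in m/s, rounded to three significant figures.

ω = 2π·75.2 = 472.3 rad/s
For an in-line slider-crank, x = r cosθ + √(L² − r² sin²θ), so v = −rω sinθ·[1 + r cosθ/√(L² − r² sin²θ)].
With r = 0.0486 m, L = 0.2235 m, θ = 129.3°: √(L² − r² sin²θ) = 0.22031 m.
v = −0.0486·472.3·0.77384·[1 + 0.0486·-0.63338/0.22031] = -15.281 m/s.
|v| = 15.281 m/s.

15.3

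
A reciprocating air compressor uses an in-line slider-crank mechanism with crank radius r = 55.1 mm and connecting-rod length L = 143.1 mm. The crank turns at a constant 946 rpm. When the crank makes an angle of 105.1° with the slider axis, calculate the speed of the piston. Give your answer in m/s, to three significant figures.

4.70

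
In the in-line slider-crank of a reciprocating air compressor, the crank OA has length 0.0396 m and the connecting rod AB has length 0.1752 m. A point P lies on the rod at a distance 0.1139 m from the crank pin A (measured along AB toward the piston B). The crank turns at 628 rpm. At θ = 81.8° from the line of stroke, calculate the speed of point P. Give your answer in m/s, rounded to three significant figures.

ω = 65.76 rad/s.  Crank-pin speed |V_A| = rω = 2.6043 m/s, perpendicular to OA.
Rod angle: sinφ = −(r/L) sinθ ⇒ φ = -12.927°; ω_rod = −rω cosθ/√(L²−r²sin²θ) = -2.1752 rad/s.
V_P = V_A + ω_rod × AP, with AP = 0.1139 m along the rod.
Components: V_Px = −rω sinθ − a·ω_rod·sinφ = -2.6331 m/s;  V_Py = rω cosθ + a·ω_rod·cosφ = +0.12996 m/s.
|V_P| = √(V_Px² + V_Py²) = 2.6363 m/s.

2.64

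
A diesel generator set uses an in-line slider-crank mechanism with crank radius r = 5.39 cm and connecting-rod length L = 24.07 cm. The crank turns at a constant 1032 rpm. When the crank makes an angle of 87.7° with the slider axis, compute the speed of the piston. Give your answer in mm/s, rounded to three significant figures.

5870

ω = 2π·1032/60 = 108.1 rad/s
For an in-line slider-crank, x = r cosθ + √(L² − r² sin²θ), so v = −rω sinθ·[1 + r cosθ/√(L² − r² sin²θ)].
With r = 0.0539 m, L = 0.2407 m, θ = 87.7°: √(L² − r² sin²θ) = 0.2346 m.
v = −0.0539·108.1·0.99919·[1 + 0.0539·0.04013/0.2346] = -5.874 m/s.
|v| = 5.874 m/s = 5874 mm/s.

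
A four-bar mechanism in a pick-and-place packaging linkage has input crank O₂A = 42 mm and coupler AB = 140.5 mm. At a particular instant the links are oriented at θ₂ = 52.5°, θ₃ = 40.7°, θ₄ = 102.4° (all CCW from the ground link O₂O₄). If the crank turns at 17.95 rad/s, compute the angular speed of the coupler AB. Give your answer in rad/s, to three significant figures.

4.66

ω₂ = 17.95 rad/s
Differentiating the loop-closure r₂e^{iθ₂}+r₃e^{iθ₃}=r₁+r₄e^{iθ₄} gives r₂ω₂e^{iθ₂}+r₃ω₃e^{iθ₃}=r₄ω₄e^{iθ₄}.
Eliminating the other unknown: ω₃ = r₂ω₂ sin(θ₄−θ₂) / [r₃ sin(θ₃−θ₄)].
Numerator sine = +0.76492; denominator sine = -0.88048.
Result = 0.042·17.95·(+0.76492) / (0.1405·(-0.88048)) = -4.6616 rad/s; magnitude 4.6616 rad/s.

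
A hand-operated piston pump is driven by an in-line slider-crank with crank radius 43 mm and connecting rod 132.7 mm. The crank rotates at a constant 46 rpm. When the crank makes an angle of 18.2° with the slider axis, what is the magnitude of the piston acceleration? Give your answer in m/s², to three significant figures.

ω = 2π·46/60 = 4.817 rad/s
x(θ) = r cosθ + √(L² − r² sin²θ); with ω constant, a = ω²·d²x/dθ².
d²x/dθ² = −r cosθ − r²(cos2θ)/√u − r⁴ sin²2θ/(4u^{3/2}),  u = L² − r² sin²θ = 0.0174289 m².
Substituting r = 0.043 m, L = 0.1327 m, θ = 18.2°: d²x/dθ² = -0.052253 m.
a = ω²·d²x/dθ² = (4.817)²·(-0.052253) = -1.2125 m/s²;  |a| = 1.2125 m/s².

1.21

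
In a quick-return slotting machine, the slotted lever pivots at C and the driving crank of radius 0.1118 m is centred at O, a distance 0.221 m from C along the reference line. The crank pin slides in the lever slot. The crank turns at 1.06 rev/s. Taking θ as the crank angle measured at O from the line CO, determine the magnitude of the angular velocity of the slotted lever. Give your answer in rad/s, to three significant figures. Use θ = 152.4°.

3.57

ω = 6.66 rad/s (from 1.06 rev/s).
Crank pin A relative to C: A = (d + r cosθ, r sinθ); lever angle φ = atan2(r sinθ, d + r cosθ).
Differentiating tanφ: φ̇ = rω(d cosθ + r)/(d² + r² + 2dr cosθ).
d² + r² + 2dr cosθ = |CA|² = 0.017548 m²;  d cosθ + r = -0.084051 m.
|ω_lever| = |0.1118·6.66·-0.084051| / 0.017548 = 3.5665 rad/s.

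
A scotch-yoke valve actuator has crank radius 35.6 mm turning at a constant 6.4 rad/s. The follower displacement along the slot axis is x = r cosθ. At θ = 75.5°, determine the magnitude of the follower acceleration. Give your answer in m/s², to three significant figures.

0.365

ω = 6.4 rad/s
x = r cosθ ⇒ ẍ = −rω² cosθ (ω constant).
|a| = rω²|cosθ| = 0.0356·(6.4)²·|cos 75.5°| = 0.3651 m/s².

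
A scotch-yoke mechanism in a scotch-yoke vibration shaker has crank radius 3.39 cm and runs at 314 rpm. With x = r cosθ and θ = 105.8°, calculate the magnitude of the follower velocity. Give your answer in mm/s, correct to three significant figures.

1070

ω = 32.88 rad/s (from 314 rpm).
x = r cosθ ⇒ ẋ = −rω sinθ.
|v| = rω|sinθ| = 0.0339·32.88·|sin 105.8°| = 1.0726 m/s = 1072.6 mm/s.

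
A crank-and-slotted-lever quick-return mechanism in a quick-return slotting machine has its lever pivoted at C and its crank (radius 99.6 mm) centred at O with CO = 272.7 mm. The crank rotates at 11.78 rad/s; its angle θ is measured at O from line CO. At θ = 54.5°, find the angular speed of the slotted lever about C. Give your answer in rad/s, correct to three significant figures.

ω = 11.78 rad/s
Crank pin A relative to C: A = (d + r cosθ, r sinθ); lever angle φ = atan2(r sinθ, d + r cosθ).
Differentiating tanφ: φ̇ = rω(d cosθ + r)/(d² + r² + 2dr cosθ).
d² + r² + 2dr cosθ = |CA|² = 0.11583 m²;  d cosθ + r = +0.25796 m.
|ω_lever| = |0.0996·11.78·+0.25796| / 0.11583 = 2.6129 rad/s.

2.61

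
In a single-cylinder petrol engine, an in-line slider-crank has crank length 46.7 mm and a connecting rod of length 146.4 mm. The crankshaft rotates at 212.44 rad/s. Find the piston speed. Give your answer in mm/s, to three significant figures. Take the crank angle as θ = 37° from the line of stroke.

7520

ω = 212.4 rad/s
For an in-line slider-crank, x = r cosθ + √(L² − r² sin²θ), so v = −rω sinθ·[1 + r cosθ/√(L² − r² sin²θ)].
With r = 0.0467 m, L = 0.1464 m, θ = 37°: √(L² − r² sin²θ) = 0.14368 m.
v = −0.0467·212.4·0.60182·[1 + 0.0467·0.79864/0.14368] = -7.5204 m/s.
|v| = 7.5204 m/s = 7520.4 mm/s.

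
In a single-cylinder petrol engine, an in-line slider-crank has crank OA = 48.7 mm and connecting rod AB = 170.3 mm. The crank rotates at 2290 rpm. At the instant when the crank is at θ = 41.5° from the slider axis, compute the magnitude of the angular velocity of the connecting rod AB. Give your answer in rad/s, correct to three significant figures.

ω = 239.8 rad/s (converted from 2290 rpm).
The rod makes angle φ with the slider axis where L sinφ = r sinθ; differentiating, L cosφ·φ̇ = r ω cosθ.
L cosφ = √(L² − r² sin²θ) = 0.16721 m.
|ω_rod| = r ω |cosθ| / √(L² − r² sin²θ) = 0.0487·239.8·0.74896/0.16721 = 52.309 rad/s.

52.3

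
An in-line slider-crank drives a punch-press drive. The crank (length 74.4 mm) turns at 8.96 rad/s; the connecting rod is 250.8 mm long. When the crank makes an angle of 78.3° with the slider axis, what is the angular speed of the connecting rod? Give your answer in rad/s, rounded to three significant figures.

ω = 8.96 rad/s
The rod makes angle φ with the slider axis where L sinφ = r sinθ; differentiating, L cosφ·φ̇ = r ω cosθ.
L cosφ = √(L² − r² sin²θ) = 0.23999 m.
|ω_rod| = r ω |cosθ| / √(L² − r² sin²θ) = 0.0744·8.96·0.20279/0.23999 = 0.5633 rad/s.

0.563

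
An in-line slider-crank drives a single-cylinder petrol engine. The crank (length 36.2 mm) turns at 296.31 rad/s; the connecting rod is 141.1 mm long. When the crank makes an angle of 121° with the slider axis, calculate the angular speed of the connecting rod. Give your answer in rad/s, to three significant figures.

ω = 296.3 rad/s
The rod makes angle φ with the slider axis where L sinφ = r sinθ; differentiating, L cosφ·φ̇ = r ω cosθ.
L cosφ = √(L² − r² sin²θ) = 0.13765 m.
|ω_rod| = r ω |cosθ| / √(L² − r² sin²θ) = 0.0362·296.3·0.51504/0.13765 = 40.136 rad/s.

40.1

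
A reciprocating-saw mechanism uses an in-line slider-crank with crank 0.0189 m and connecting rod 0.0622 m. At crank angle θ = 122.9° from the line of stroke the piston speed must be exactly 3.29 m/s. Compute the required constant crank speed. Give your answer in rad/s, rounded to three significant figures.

For an in-line slider-crank, |v_piston| = rω|sinθ|·[1 + r cosθ/√(L² − r² sin²θ)].
With r = 0.0189 m, L = 0.0622 m, θ = 122.9°: the bracketed kinematic factor |dx/dθ| = 0.01316 m.
ω = v/|dx/dθ| = 3.29/0.01316 = 250 rad/s.

250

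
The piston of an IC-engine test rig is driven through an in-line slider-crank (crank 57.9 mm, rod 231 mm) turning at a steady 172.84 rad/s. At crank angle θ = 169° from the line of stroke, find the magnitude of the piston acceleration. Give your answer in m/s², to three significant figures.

1290

ω = 172.8 rad/s
x(θ) = r cosθ + √(L² − r² sin²θ); with ω constant, a = ω²·d²x/dθ².
d²x/dθ² = −r cosθ − r²(cos2θ)/√u − r⁴ sin²2θ/(4u^{3/2}),  u = L² − r² sin²θ = 0.0532389 m².
Substituting r = 0.0579 m, L = 0.231 m, θ = 169°: d²x/dθ² = +0.043333 m.
a = ω²·d²x/dθ² = (172.8)²·(+0.043333) = +1294.5 m/s²;  |a| = 1294.5 m/s².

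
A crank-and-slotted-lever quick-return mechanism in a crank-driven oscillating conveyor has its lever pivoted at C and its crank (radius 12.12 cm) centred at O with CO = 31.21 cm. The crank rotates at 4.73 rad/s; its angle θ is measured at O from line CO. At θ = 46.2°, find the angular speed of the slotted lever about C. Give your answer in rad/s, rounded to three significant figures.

1.18

ω = 4.73 rad/s
Crank pin A relative to C: A = (d + r cosθ, r sinθ); lever angle φ = atan2(r sinθ, d + r cosθ).
Differentiating tanφ: φ̇ = rω(d cosθ + r)/(d² + r² + 2dr cosθ).
d² + r² + 2dr cosθ = |CA|² = 0.164459 m²;  d cosθ + r = +0.33722 m.
|ω_lever| = |0.1212·4.73·+0.33722| / 0.164459 = 1.1755 rad/s.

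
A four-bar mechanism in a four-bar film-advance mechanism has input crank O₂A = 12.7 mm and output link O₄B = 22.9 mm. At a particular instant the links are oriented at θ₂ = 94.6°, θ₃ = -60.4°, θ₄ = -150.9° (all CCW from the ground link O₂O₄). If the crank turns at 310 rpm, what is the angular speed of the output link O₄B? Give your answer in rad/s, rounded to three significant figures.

ω₂ = 32.46 rad/s (from 310 rpm).
Differentiating the loop-closure r₂e^{iθ₂}+r₃e^{iθ₃}=r₁+r₄e^{iθ₄} gives r₂ω₂e^{iθ₂}+r₃ω₃e^{iθ₃}=r₄ω₄e^{iθ₄}.
Eliminating the other unknown: ω₄ = r₂ω₂ sin(θ₂−θ₃) / [r₄ sin(θ₄−θ₃)].
Numerator sine = +0.42262; denominator sine = -0.99996.
Result = 0.0127·32.46·(+0.42262) / (0.0229·(-0.99996)) = -7.6089 rad/s; magnitude 7.6089 rad/s.

7.61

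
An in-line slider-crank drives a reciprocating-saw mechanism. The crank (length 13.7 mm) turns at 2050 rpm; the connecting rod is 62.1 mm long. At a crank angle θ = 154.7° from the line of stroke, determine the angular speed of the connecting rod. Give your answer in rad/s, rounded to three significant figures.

43.0

ω = 214.7 rad/s (converted from 2050 rpm).
The rod makes angle φ with the slider axis where L sinφ = r sinθ; differentiating, L cosφ·φ̇ = r ω cosθ.
L cosφ = √(L² − r² sin²θ) = 0.061823 m.
|ω_rod| = r ω |cosθ| / √(L² − r² sin²θ) = 0.0137·214.7·0.90408/0.061823 = 43.009 rad/s.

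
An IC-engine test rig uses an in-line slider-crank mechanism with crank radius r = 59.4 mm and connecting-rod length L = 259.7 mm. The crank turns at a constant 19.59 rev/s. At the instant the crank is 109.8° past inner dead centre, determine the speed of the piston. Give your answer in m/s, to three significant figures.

6.33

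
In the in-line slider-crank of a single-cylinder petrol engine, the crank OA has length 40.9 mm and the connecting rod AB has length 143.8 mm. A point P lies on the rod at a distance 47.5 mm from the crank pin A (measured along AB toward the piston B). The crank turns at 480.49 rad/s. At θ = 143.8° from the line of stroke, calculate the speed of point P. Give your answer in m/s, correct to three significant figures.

ω = 480.5 rad/s.  Crank-pin speed |V_A| = rω = 19.652 m/s, perpendicular to OA.
Rod angle: sinφ = −(r/L) sinθ ⇒ φ = -9.670°; ω_rod = −rω cosθ/√(L²−r²sin²θ) = +111.87 rad/s.
V_P = V_A + ω_rod × AP, with AP = 0.0475 m along the rod.
Components: V_Px = −rω sinθ − a·ω_rod·sinφ = -10.714 m/s;  V_Py = rω cosθ + a·ω_rod·cosφ = -10.62 m/s.
|V_P| = √(V_Px² + V_Py²) = 15.086 m/s.

15.1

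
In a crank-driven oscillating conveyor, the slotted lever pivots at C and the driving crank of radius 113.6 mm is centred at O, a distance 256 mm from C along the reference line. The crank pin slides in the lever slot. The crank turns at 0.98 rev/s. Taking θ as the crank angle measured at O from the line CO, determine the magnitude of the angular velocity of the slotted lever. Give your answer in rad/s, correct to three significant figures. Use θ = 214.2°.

2.26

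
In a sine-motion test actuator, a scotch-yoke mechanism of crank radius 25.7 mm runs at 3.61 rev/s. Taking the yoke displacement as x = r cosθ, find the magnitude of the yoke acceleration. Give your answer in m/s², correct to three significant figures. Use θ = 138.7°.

ω = 22.68 rad/s (from 3.61 rev/s).
x = r cosθ ⇒ ẍ = −rω² cosθ (ω constant).
|a| = rω²|cosθ| = 0.0257·(22.68)²·|cos 138.7°| = 9.9334 m/s².

9.93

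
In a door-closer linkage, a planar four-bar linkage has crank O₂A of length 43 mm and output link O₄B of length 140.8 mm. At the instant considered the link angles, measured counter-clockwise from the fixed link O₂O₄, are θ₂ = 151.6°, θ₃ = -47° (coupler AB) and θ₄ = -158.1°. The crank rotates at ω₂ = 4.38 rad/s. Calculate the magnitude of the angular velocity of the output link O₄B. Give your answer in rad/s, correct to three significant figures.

ω₂ = 4.38 rad/s
Differentiating the loop-closure r₂e^{iθ₂}+r₃e^{iθ₃}=r₁+r₄e^{iθ₄} gives r₂ω₂e^{iθ₂}+r₃ω₃e^{iθ₃}=r₄ω₄e^{iθ₄}.
Eliminating the other unknown: ω₄ = r₂ω₂ sin(θ₂−θ₃) / [r₄ sin(θ₄−θ₃)].
Numerator sine = -0.31896; denominator sine = -0.93295.
Result = 0.043·4.38·(-0.31896) / (0.1408·(-0.93295)) = +0.45731 rad/s; magnitude 0.45731 rad/s.

0.457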